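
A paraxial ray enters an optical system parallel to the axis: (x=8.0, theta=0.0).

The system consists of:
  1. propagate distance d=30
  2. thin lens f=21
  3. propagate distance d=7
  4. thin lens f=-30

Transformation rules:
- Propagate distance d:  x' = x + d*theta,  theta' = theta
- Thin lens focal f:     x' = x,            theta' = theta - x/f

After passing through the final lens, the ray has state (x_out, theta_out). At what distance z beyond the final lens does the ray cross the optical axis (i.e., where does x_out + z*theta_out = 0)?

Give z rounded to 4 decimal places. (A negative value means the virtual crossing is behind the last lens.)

Answer: 26.2500

Derivation:
Initial: x=8.0000 theta=0.0000
After 1 (propagate distance d=30): x=8.0000 theta=0.0000
After 2 (thin lens f=21): x=8.0000 theta=-8/21 (≈-0.3810)
After 3 (propagate distance d=7): x=16/3 (≈5.3333) theta=-8/21 (≈-0.3810)
After 4 (thin lens f=-30): x=16/3 (≈5.3333) theta=-64/315 (≈-0.2032)
z_focus = -x_out/theta_out = -(16/3)/(-64/315) = 26.2500
Rounded to 4 decimal places: z = 26.2500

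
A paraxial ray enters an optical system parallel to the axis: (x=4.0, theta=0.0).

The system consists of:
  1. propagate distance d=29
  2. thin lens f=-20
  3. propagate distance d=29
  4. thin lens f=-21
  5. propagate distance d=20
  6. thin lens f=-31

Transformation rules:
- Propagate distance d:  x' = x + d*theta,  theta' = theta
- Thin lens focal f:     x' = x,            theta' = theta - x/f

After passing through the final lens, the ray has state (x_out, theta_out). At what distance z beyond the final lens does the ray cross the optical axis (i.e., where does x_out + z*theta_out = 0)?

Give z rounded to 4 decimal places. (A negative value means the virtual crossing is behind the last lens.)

Initial: x=4.0000 theta=0.0000
After 1 (propagate distance d=29): x=4.0000 theta=0.0000
After 2 (thin lens f=-20): x=4.0000 theta=0.2000
After 3 (propagate distance d=29): x=9.8000 theta=0.2000
After 4 (thin lens f=-21): x=9.8000 theta=2/3 (≈0.6667)
After 5 (propagate distance d=20): x=347/15 (≈23.1333) theta=2/3 (≈0.6667)
After 6 (thin lens f=-31): x=347/15 (≈23.1333) theta=219/155 (≈1.4129)
z_focus = -x_out/theta_out = -(347/15)/(219/155) = -10757/657 ≈ -16.3729
Rounded to 4 decimal places: z = -16.3729

Answer: -16.3729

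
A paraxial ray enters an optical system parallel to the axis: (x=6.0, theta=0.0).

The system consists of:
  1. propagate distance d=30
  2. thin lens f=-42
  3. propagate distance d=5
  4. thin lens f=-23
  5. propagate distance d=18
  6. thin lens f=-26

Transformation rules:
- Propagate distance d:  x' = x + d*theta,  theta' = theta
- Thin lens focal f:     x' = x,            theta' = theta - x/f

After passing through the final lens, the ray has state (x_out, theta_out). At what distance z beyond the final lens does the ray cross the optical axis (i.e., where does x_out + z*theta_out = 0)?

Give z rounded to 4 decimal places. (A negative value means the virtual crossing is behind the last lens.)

Initial: x=6.0000 theta=0.0000
After 1 (propagate distance d=30): x=6.0000 theta=0.0000
After 2 (thin lens f=-42): x=6.0000 theta=1/7 (≈0.1429)
After 3 (propagate distance d=5): x=47/7 (≈6.7143) theta=1/7 (≈0.1429)
After 4 (thin lens f=-23): x=47/7 (≈6.7143) theta=10/23 (≈0.4348)
After 5 (propagate distance d=18): x=2341/161 (≈14.5404) theta=10/23 (≈0.4348)
After 6 (thin lens f=-26): x=2341/161 (≈14.5404) theta=4161/4186 (≈0.9940)
z_focus = -x_out/theta_out = -(2341/161)/(4161/4186) = -60866/4161 ≈ -14.6277
Rounded to 4 decimal places: z = -14.6277

Answer: -14.6277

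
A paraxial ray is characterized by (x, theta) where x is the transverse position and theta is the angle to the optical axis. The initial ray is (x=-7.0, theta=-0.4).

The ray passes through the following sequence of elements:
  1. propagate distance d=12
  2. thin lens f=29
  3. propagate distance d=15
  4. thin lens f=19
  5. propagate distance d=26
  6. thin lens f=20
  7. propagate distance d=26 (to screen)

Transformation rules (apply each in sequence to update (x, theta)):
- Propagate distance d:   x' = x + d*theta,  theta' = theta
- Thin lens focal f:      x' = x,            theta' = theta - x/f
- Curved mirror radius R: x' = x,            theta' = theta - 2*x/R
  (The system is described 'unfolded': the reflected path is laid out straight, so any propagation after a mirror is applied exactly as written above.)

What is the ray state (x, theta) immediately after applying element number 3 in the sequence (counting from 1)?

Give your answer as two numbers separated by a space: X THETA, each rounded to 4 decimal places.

Initial: x=-7.0000 theta=-0.4000
After 1 (propagate distance d=12): x=-11.8000 theta=-0.4000
After 2 (thin lens f=29): x=-11.8000 theta=1/145 (≈0.0069)
After 3 (propagate distance d=15): x=-1696/145 (≈-11.6966) theta=1/145 (≈0.0069)
Rounded to 4 decimal places: x = -11.6966, theta = 0.0069

Answer: -11.6966 0.0069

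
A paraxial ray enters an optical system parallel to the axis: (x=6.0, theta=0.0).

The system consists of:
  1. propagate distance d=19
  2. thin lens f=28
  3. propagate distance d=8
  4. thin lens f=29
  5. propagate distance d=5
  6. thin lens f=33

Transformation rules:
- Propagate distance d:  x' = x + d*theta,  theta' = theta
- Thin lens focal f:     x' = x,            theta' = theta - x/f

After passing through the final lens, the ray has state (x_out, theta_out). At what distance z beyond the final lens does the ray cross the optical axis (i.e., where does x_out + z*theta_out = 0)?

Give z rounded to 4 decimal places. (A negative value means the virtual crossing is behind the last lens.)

Answer: 5.6634

Derivation:
Initial: x=6.0000 theta=0.0000
After 1 (propagate distance d=19): x=6.0000 theta=0.0000
After 2 (thin lens f=28): x=6.0000 theta=-3/14 (≈-0.2143)
After 3 (propagate distance d=8): x=30/7 (≈4.2857) theta=-3/14 (≈-0.2143)
After 4 (thin lens f=29): x=30/7 (≈4.2857) theta=-21/58 (≈-0.3621)
After 5 (propagate distance d=5): x=1005/406 (≈2.4754) theta=-21/58 (≈-0.3621)
After 6 (thin lens f=33): x=1005/406 (≈2.4754) theta=-976/2233 (≈-0.4371)
z_focus = -x_out/theta_out = -(1005/406)/(-976/2233) = 11055/1952 ≈ 5.6634
Rounded to 4 decimal places: z = 5.6634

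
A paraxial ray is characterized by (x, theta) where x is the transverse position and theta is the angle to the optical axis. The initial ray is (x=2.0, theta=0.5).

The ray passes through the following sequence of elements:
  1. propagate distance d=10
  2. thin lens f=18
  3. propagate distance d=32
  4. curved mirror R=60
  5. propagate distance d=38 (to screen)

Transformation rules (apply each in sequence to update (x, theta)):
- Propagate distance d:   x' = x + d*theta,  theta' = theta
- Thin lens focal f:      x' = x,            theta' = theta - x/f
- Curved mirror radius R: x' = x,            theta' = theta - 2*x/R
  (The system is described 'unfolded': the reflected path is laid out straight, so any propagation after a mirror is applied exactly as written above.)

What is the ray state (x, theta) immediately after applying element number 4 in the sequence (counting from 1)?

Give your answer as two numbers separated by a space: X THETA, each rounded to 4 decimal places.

Initial: x=2.0000 theta=0.5000
After 1 (propagate distance d=10): x=7.0000 theta=0.5000
After 2 (thin lens f=18): x=7.0000 theta=1/9 (≈0.1111)
After 3 (propagate distance d=32): x=95/9 (≈10.5556) theta=1/9 (≈0.1111)
After 4 (curved mirror R=60): x=95/9 (≈10.5556) theta=-13/54 (≈-0.2407)
Rounded to 4 decimal places: x = 10.5556, theta = -0.2407

Answer: 10.5556 -0.2407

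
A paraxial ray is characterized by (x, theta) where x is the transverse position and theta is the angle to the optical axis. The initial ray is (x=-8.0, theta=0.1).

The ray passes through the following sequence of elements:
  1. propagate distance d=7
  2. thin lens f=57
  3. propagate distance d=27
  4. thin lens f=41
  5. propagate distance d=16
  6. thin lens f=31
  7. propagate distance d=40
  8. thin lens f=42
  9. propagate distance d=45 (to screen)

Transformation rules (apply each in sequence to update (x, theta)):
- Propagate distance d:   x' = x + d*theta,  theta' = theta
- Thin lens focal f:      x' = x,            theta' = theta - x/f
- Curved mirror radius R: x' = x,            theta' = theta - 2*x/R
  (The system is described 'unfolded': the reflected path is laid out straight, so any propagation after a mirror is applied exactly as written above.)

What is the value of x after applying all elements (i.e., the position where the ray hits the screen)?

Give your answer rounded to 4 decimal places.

Answer: 6.5605

Derivation:
Initial: x=-8.0000 theta=0.1000
After 1 (propagate distance d=7): x=-7.3000 theta=0.1000
After 2 (thin lens f=57): x=-7.3000 theta=13/57 (≈0.2281)
After 3 (propagate distance d=27): x=-217/190 (≈-1.1421) theta=13/57 (≈0.2281)
After 4 (thin lens f=41): x=-217/190 (≈-1.1421) theta=5981/23370 (≈0.2559)
After 5 (propagate distance d=16): x=13801/4674 (≈2.9527) theta=5981/23370 (≈0.2559)
After 6 (thin lens f=31): x=13801/4674 (≈2.9527) theta=19401/120745 (≈0.1607)
After 7 (propagate distance d=40): x=1359079/144894 (≈9.3798) theta=19401/120745 (≈0.1607)
After 8 (thin lens f=42): x=1359079/144894 (≈9.3798) theta=-1906343/30427740 (≈-0.0627)
After 9 (propagate distance d=45 (to screen)): x=13308077/2028516 (≈6.5605) theta=-1906343/30427740 (≈-0.0627)
Rounded to 4 decimal places: x = 6.5605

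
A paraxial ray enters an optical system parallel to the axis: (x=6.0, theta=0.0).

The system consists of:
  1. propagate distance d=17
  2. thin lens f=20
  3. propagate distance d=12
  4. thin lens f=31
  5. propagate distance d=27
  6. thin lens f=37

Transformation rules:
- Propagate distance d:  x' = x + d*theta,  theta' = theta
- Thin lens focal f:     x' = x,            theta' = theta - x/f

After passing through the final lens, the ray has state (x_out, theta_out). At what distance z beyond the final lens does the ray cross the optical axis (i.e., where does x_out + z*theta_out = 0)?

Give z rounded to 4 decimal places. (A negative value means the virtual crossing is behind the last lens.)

Answer: -46.6850

Derivation:
Initial: x=6.0000 theta=0.0000
After 1 (propagate distance d=17): x=6.0000 theta=0.0000
After 2 (thin lens f=20): x=6.0000 theta=-0.3000
After 3 (propagate distance d=12): x=2.4000 theta=-0.3000
After 4 (thin lens f=31): x=2.4000 theta=-117/310 (≈-0.3774)
After 5 (propagate distance d=27): x=-483/62 (≈-7.7903) theta=-117/310 (≈-0.3774)
After 6 (thin lens f=37): x=-483/62 (≈-7.7903) theta=-957/5735 (≈-0.1669)
z_focus = -x_out/theta_out = -(-483/62)/(-957/5735) = -29785/638 ≈ -46.6850
Rounded to 4 decimal places: z = -46.6850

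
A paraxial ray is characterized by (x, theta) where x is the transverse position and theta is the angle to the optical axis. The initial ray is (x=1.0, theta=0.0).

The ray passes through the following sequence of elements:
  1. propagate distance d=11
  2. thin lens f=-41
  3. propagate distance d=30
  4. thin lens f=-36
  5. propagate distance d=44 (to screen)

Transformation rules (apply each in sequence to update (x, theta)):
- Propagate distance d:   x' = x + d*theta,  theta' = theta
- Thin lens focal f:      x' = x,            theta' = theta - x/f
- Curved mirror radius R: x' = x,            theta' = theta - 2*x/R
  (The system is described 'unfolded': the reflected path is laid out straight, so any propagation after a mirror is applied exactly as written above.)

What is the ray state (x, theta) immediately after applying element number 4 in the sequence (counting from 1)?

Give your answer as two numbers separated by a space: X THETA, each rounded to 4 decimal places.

Answer: 1.7317 0.0725

Derivation:
Initial: x=1.0000 theta=0.0000
After 1 (propagate distance d=11): x=1.0000 theta=0.0000
After 2 (thin lens f=-41): x=1.0000 theta=1/41 (≈0.0244)
After 3 (propagate distance d=30): x=71/41 (≈1.7317) theta=1/41 (≈0.0244)
After 4 (thin lens f=-36): x=71/41 (≈1.7317) theta=107/1476 (≈0.0725)
Rounded to 4 decimal places: x = 1.7317, theta = 0.0725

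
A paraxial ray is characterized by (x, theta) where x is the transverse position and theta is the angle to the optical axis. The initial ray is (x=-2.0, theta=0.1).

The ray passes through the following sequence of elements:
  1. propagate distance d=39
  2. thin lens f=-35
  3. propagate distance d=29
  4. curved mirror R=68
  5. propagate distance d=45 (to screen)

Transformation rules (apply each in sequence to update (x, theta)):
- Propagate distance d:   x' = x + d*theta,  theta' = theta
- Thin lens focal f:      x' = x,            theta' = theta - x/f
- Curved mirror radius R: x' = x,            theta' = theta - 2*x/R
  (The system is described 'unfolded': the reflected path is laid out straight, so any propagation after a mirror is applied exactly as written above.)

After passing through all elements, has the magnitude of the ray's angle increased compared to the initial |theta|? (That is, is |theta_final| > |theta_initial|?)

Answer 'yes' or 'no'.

Answer: no

Derivation:
Initial: x=-2.0000 theta=0.1000
After 1 (propagate distance d=39): x=1.9000 theta=0.1000
After 2 (thin lens f=-35): x=1.9000 theta=27/175 (≈0.1543)
After 3 (propagate distance d=29): x=2231/350 (≈6.3743) theta=27/175 (≈0.1543)
After 4 (curved mirror R=68): x=2231/350 (≈6.3743) theta=-79/2380 (≈-0.0332)
After 5 (propagate distance d=45 (to screen)): x=8297/1700 (≈4.8806) theta=-79/2380 (≈-0.0332)
|theta_initial|=0.1000 |theta_final|=79/2380 (≈0.0332) -> not increased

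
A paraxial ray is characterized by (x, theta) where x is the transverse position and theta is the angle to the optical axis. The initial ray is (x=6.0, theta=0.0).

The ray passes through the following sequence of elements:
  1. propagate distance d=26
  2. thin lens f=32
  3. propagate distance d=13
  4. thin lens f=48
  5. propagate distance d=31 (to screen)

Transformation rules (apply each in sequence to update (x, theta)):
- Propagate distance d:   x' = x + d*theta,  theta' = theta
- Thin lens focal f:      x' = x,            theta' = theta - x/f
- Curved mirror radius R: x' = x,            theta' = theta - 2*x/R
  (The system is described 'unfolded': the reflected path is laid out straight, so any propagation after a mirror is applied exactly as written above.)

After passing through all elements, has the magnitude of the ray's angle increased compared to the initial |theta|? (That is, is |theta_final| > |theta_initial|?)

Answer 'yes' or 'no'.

Answer: yes

Derivation:
Initial: x=6.0000 theta=0.0000
After 1 (propagate distance d=26): x=6.0000 theta=0.0000
After 2 (thin lens f=32): x=6.0000 theta=-0.1875
After 3 (propagate distance d=13): x=3.5625 theta=-0.1875
After 4 (thin lens f=48): x=3.5625 theta=-67/256 (≈-0.2617)
After 5 (propagate distance d=31 (to screen)): x=-1165/256 (≈-4.5508) theta=-67/256 (≈-0.2617)
|theta_initial|=0.0000 |theta_final|=67/256 (≈0.2617) -> increased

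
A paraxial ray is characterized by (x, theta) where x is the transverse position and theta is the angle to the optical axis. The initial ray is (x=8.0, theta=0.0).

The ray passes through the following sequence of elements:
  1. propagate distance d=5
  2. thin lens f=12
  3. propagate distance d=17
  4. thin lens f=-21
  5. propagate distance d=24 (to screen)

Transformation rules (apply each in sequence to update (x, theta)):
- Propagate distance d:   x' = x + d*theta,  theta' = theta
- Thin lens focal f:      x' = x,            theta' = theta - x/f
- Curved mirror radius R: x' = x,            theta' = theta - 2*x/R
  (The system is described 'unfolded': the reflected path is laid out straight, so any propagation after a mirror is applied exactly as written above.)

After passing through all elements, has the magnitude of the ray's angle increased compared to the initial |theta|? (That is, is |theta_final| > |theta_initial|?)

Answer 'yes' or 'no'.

Answer: yes

Derivation:
Initial: x=8.0000 theta=0.0000
After 1 (propagate distance d=5): x=8.0000 theta=0.0000
After 2 (thin lens f=12): x=8.0000 theta=-2/3 (≈-0.6667)
After 3 (propagate distance d=17): x=-10/3 (≈-3.3333) theta=-2/3 (≈-0.6667)
After 4 (thin lens f=-21): x=-10/3 (≈-3.3333) theta=-52/63 (≈-0.8254)
After 5 (propagate distance d=24 (to screen)): x=-162/7 (≈-23.1429) theta=-52/63 (≈-0.8254)
|theta_initial|=0.0000 |theta_final|=52/63 (≈0.8254) -> increased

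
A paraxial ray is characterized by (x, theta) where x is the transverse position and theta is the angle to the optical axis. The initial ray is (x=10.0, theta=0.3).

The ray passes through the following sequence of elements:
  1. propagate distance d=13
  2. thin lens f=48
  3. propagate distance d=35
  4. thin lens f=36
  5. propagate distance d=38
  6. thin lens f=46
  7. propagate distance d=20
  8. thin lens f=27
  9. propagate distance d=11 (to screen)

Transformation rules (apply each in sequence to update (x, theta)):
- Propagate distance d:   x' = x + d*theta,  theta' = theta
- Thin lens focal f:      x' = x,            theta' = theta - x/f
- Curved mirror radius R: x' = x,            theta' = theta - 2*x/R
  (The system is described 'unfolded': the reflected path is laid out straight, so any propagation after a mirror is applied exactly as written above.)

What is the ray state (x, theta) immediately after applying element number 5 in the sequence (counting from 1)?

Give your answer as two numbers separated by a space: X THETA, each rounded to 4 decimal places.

Initial: x=10.0000 theta=0.3000
After 1 (propagate distance d=13): x=13.9000 theta=0.3000
After 2 (thin lens f=48): x=13.9000 theta=1/96 (≈0.0104)
After 3 (propagate distance d=35): x=6847/480 (≈14.2646) theta=1/96 (≈0.0104)
After 4 (thin lens f=36): x=6847/480 (≈14.2646) theta=-6667/17280 (≈-0.3858)
After 5 (propagate distance d=38): x=-3427/8640 (≈-0.3966) theta=-6667/17280 (≈-0.3858)
Rounded to 4 decimal places: x = -0.3966, theta = -0.3858

Answer: -0.3966 -0.3858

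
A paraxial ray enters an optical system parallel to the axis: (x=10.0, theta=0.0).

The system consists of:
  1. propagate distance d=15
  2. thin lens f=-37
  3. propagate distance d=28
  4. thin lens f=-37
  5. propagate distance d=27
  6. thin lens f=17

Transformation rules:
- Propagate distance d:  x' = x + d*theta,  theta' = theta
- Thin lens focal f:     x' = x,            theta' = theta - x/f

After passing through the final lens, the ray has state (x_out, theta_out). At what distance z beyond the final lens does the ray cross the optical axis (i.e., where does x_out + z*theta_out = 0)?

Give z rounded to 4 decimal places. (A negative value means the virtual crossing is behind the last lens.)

Initial: x=10.0000 theta=0.0000
After 1 (propagate distance d=15): x=10.0000 theta=0.0000
After 2 (thin lens f=-37): x=10.0000 theta=10/37 (≈0.2703)
After 3 (propagate distance d=28): x=650/37 (≈17.5676) theta=10/37 (≈0.2703)
After 4 (thin lens f=-37): x=650/37 (≈17.5676) theta=1020/1369 (≈0.7451)
After 5 (propagate distance d=27): x=51590/1369 (≈37.6844) theta=1020/1369 (≈0.7451)
After 6 (thin lens f=17): x=51590/1369 (≈37.6844) theta=-34250/23273 (≈-1.4717)
z_focus = -x_out/theta_out = -(51590/1369)/(-34250/23273) = 87703/3425 ≈ 25.6067
Rounded to 4 decimal places: z = 25.6067

Answer: 25.6067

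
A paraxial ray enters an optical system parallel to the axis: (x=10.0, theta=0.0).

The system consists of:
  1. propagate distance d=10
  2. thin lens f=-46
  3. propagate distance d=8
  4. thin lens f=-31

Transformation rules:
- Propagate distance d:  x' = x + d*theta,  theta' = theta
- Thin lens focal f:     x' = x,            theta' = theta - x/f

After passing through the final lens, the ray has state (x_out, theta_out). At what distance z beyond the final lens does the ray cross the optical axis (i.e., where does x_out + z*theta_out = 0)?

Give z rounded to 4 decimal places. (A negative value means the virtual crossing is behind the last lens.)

Initial: x=10.0000 theta=0.0000
After 1 (propagate distance d=10): x=10.0000 theta=0.0000
After 2 (thin lens f=-46): x=10.0000 theta=5/23 (≈0.2174)
After 3 (propagate distance d=8): x=270/23 (≈11.7391) theta=5/23 (≈0.2174)
After 4 (thin lens f=-31): x=270/23 (≈11.7391) theta=425/713 (≈0.5961)
z_focus = -x_out/theta_out = -(270/23)/(425/713) = -1674/85 ≈ -19.6941
Rounded to 4 decimal places: z = -19.6941

Answer: -19.6941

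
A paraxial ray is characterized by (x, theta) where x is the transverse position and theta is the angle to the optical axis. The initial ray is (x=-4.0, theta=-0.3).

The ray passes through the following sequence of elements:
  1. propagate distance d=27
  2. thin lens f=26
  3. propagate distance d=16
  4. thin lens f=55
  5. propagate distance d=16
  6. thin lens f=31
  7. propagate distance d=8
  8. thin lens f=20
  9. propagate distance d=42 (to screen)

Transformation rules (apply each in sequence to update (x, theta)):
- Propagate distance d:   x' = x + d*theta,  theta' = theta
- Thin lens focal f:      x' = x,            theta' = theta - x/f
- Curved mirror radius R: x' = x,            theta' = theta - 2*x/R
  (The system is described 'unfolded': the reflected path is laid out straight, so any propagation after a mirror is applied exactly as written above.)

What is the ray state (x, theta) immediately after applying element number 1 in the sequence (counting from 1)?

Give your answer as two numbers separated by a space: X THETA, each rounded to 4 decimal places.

Answer: -12.1000 -0.3000

Derivation:
Initial: x=-4.0000 theta=-0.3000
After 1 (propagate distance d=27): x=-12.1000 theta=-0.3000
Rounded to 4 decimal places: x = -12.1000, theta = -0.3000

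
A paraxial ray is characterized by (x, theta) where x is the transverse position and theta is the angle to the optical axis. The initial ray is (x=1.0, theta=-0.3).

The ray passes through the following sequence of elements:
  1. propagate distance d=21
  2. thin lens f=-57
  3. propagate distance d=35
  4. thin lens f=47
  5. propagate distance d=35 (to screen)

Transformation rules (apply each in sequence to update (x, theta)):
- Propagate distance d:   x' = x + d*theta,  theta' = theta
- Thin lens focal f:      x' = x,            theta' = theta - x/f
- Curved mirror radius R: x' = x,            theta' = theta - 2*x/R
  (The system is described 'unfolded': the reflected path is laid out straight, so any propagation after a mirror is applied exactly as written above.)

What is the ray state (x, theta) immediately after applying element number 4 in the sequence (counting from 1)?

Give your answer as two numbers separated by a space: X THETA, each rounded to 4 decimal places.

Initial: x=1.0000 theta=-0.3000
After 1 (propagate distance d=21): x=-5.3000 theta=-0.3000
After 2 (thin lens f=-57): x=-5.3000 theta=-112/285 (≈-0.3930)
After 3 (propagate distance d=35): x=-10861/570 (≈-19.0544) theta=-112/285 (≈-0.3930)
After 4 (thin lens f=47): x=-10861/570 (≈-19.0544) theta=111/8930 (≈0.0124)
Rounded to 4 decimal places: x = -19.0544, theta = 0.0124

Answer: -19.0544 0.0124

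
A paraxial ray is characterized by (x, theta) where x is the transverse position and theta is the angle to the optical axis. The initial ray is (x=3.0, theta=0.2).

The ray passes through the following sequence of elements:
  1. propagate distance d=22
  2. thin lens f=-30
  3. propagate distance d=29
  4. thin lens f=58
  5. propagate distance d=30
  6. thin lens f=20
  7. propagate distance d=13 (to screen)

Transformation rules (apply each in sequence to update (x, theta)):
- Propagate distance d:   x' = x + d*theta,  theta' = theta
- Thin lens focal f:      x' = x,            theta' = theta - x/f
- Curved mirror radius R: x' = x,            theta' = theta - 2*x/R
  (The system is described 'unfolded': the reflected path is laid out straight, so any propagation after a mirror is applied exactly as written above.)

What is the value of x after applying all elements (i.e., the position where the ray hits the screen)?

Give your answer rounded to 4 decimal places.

Initial: x=3.0000 theta=0.2000
After 1 (propagate distance d=22): x=7.4000 theta=0.2000
After 2 (thin lens f=-30): x=7.4000 theta=67/150 (≈0.4467)
After 3 (propagate distance d=29): x=3053/150 (≈20.3533) theta=67/150 (≈0.4467)
After 4 (thin lens f=58): x=3053/150 (≈20.3533) theta=833/8700 (≈0.0957)
After 5 (propagate distance d=30): x=50516/2175 (≈23.2257) theta=833/8700 (≈0.0957)
After 6 (thin lens f=20): x=50516/2175 (≈23.2257) theta=-46351/43500 (≈-1.0655)
After 7 (propagate distance d=13 (to screen)): x=135919/14500 (≈9.3737) theta=-46351/43500 (≈-1.0655)
Rounded to 4 decimal places: x = 9.3737

Answer: 9.3737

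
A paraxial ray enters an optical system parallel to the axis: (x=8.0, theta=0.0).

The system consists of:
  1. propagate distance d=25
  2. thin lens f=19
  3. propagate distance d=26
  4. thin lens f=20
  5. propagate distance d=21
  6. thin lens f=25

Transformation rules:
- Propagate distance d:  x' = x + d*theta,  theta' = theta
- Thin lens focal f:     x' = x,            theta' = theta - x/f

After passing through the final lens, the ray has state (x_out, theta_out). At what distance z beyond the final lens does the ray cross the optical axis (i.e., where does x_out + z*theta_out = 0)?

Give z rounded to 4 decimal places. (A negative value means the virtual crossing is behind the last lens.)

Answer: 117.3295

Derivation:
Initial: x=8.0000 theta=0.0000
After 1 (propagate distance d=25): x=8.0000 theta=0.0000
After 2 (thin lens f=19): x=8.0000 theta=-8/19 (≈-0.4211)
After 3 (propagate distance d=26): x=-56/19 (≈-2.9474) theta=-8/19 (≈-0.4211)
After 4 (thin lens f=20): x=-56/19 (≈-2.9474) theta=-26/95 (≈-0.2737)
After 5 (propagate distance d=21): x=-826/95 (≈-8.6947) theta=-26/95 (≈-0.2737)
After 6 (thin lens f=25): x=-826/95 (≈-8.6947) theta=176/2375 (≈0.0741)
z_focus = -x_out/theta_out = -(-826/95)/(176/2375) = 10325/88 ≈ 117.3295
Rounded to 4 decimal places: z = 117.3295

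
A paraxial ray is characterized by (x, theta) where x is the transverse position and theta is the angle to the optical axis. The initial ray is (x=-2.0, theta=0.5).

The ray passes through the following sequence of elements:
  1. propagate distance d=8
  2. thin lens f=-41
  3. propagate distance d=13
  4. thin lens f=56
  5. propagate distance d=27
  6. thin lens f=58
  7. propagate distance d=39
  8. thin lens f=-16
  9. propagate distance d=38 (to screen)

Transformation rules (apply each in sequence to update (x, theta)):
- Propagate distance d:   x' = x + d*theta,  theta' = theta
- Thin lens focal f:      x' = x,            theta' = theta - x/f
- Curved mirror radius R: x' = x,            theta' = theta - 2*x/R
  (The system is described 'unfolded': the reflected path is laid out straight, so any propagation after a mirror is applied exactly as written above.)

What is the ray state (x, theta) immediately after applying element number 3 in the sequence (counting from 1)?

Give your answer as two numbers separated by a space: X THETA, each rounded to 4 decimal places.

Initial: x=-2.0000 theta=0.5000
After 1 (propagate distance d=8): x=2.0000 theta=0.5000
After 2 (thin lens f=-41): x=2.0000 theta=45/82 (≈0.5488)
After 3 (propagate distance d=13): x=749/82 (≈9.1341) theta=45/82 (≈0.5488)
Rounded to 4 decimal places: x = 9.1341, theta = 0.5488

Answer: 9.1341 0.5488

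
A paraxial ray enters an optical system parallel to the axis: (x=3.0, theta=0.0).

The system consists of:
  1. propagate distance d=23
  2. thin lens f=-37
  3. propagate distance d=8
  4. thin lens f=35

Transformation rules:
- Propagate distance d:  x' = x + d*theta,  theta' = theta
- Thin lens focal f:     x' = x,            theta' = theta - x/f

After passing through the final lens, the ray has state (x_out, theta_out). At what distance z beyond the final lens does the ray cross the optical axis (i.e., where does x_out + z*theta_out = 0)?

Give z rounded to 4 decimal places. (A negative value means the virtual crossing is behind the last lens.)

Initial: x=3.0000 theta=0.0000
After 1 (propagate distance d=23): x=3.0000 theta=0.0000
After 2 (thin lens f=-37): x=3.0000 theta=3/37 (≈0.0811)
After 3 (propagate distance d=8): x=135/37 (≈3.6486) theta=3/37 (≈0.0811)
After 4 (thin lens f=35): x=135/37 (≈3.6486) theta=-6/259 (≈-0.0232)
z_focus = -x_out/theta_out = -(135/37)/(-6/259) = 157.5000
Rounded to 4 decimal places: z = 157.5000

Answer: 157.5000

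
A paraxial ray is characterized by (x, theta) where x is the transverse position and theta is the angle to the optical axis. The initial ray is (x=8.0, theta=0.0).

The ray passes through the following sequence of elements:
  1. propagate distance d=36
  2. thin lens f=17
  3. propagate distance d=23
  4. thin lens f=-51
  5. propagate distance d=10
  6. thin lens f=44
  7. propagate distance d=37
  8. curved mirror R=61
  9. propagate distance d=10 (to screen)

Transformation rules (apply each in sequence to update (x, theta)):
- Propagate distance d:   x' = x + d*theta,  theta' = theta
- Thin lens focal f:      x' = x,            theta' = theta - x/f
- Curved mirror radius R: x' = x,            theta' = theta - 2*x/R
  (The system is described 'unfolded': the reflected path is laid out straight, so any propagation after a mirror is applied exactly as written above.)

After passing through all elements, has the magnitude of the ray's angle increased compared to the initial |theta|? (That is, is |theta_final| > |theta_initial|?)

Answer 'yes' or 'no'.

Answer: yes

Derivation:
Initial: x=8.0000 theta=0.0000
After 1 (propagate distance d=36): x=8.0000 theta=0.0000
After 2 (thin lens f=17): x=8.0000 theta=-8/17 (≈-0.4706)
After 3 (propagate distance d=23): x=-48/17 (≈-2.8235) theta=-8/17 (≈-0.4706)
After 4 (thin lens f=-51): x=-48/17 (≈-2.8235) theta=-152/289 (≈-0.5260)
After 5 (propagate distance d=10): x=-2336/289 (≈-8.0830) theta=-152/289 (≈-0.5260)
After 6 (thin lens f=44): x=-2336/289 (≈-8.0830) theta=-64/187 (≈-0.3422)
After 7 (propagate distance d=37): x=-65952/3179 (≈-20.7461) theta=-64/187 (≈-0.3422)
After 8 (curved mirror R=61): x=-65952/3179 (≈-20.7461) theta=65536/193919 (≈0.3380)
After 9 (propagate distance d=10 (to screen)): x=-3367712/193919 (≈-17.3666) theta=65536/193919 (≈0.3380)
|theta_initial|=0.0000 |theta_final|=65536/193919 (≈0.3380) -> increased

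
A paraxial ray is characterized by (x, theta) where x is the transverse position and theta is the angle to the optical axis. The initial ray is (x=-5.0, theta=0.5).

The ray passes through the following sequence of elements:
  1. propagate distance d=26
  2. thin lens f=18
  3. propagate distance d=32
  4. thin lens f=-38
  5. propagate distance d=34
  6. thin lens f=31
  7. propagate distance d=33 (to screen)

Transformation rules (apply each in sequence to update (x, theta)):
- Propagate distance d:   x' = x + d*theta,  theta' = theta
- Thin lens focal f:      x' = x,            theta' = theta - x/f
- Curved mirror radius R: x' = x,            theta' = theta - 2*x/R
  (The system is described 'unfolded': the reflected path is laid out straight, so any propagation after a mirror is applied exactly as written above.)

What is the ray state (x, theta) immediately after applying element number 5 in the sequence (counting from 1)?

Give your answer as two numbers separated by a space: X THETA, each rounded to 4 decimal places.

Answer: 20.4152 0.3129

Derivation:
Initial: x=-5.0000 theta=0.5000
After 1 (propagate distance d=26): x=8.0000 theta=0.5000
After 2 (thin lens f=18): x=8.0000 theta=1/18 (≈0.0556)
After 3 (propagate distance d=32): x=88/9 (≈9.7778) theta=1/18 (≈0.0556)
After 4 (thin lens f=-38): x=88/9 (≈9.7778) theta=107/342 (≈0.3129)
After 5 (propagate distance d=34): x=3491/171 (≈20.4152) theta=107/342 (≈0.3129)
Rounded to 4 decimal places: x = 20.4152, theta = 0.3129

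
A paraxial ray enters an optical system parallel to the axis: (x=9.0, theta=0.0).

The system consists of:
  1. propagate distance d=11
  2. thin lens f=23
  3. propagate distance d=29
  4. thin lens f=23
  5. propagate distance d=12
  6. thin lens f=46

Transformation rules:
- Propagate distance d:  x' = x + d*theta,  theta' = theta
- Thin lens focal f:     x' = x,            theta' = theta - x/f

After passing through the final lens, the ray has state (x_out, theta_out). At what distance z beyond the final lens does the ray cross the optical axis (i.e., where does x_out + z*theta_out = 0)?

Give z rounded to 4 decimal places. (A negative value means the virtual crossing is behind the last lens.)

Initial: x=9.0000 theta=0.0000
After 1 (propagate distance d=11): x=9.0000 theta=0.0000
After 2 (thin lens f=23): x=9.0000 theta=-9/23 (≈-0.3913)
After 3 (propagate distance d=29): x=-54/23 (≈-2.3478) theta=-9/23 (≈-0.3913)
After 4 (thin lens f=23): x=-54/23 (≈-2.3478) theta=-153/529 (≈-0.2892)
After 5 (propagate distance d=12): x=-3078/529 (≈-5.8185) theta=-153/529 (≈-0.2892)
After 6 (thin lens f=46): x=-3078/529 (≈-5.8185) theta=-1980/12167 (≈-0.1627)
z_focus = -x_out/theta_out = -(-3078/529)/(-1980/12167) = -3933/110 ≈ -35.7545
Rounded to 4 decimal places: z = -35.7545

Answer: -35.7545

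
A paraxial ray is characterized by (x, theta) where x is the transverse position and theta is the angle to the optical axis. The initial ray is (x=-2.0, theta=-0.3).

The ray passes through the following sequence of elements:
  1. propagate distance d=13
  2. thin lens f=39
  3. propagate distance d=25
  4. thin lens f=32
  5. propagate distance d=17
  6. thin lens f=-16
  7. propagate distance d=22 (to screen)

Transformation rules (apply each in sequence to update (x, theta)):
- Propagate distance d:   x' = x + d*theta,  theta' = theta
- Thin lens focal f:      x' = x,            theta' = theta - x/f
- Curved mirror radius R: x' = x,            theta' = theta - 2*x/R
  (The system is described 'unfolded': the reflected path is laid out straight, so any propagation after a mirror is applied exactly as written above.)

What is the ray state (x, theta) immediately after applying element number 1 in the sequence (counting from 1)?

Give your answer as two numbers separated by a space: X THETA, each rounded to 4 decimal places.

Initial: x=-2.0000 theta=-0.3000
After 1 (propagate distance d=13): x=-5.9000 theta=-0.3000
Rounded to 4 decimal places: x = -5.9000, theta = -0.3000

Answer: -5.9000 -0.3000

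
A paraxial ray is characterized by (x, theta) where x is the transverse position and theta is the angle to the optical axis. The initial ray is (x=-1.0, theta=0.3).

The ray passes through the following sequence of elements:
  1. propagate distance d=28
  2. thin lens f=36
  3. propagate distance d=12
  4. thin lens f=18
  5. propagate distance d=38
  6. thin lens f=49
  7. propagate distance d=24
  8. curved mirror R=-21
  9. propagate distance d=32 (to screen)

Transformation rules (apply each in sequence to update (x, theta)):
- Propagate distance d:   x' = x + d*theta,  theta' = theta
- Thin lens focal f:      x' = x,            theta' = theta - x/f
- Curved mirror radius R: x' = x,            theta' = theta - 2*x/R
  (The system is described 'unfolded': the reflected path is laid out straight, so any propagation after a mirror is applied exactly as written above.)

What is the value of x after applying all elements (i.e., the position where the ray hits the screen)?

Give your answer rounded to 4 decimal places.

Initial: x=-1.0000 theta=0.3000
After 1 (propagate distance d=28): x=7.4000 theta=0.3000
After 2 (thin lens f=36): x=7.4000 theta=17/180 (≈0.0944)
After 3 (propagate distance d=12): x=128/15 (≈8.5333) theta=17/180 (≈0.0944)
After 4 (thin lens f=18): x=128/15 (≈8.5333) theta=-41/108 (≈-0.3796)
After 5 (propagate distance d=38): x=-1591/270 (≈-5.8926) theta=-41/108 (≈-0.3796)
After 6 (thin lens f=49): x=-1591/270 (≈-5.8926) theta=-6863/26460 (≈-0.2594)
After 7 (propagate distance d=24): x=-32063/2646 (≈-12.1175) theta=-6863/26460 (≈-0.2594)
After 8 (curved mirror R=-21): x=-32063/2646 (≈-12.1175) theta=-785383/555660 (≈-1.4134)
After 9 (propagate distance d=32 (to screen)): x=-15932743/277830 (≈-57.3471) theta=-785383/555660 (≈-1.4134)
Rounded to 4 decimal places: x = -57.3471

Answer: -57.3471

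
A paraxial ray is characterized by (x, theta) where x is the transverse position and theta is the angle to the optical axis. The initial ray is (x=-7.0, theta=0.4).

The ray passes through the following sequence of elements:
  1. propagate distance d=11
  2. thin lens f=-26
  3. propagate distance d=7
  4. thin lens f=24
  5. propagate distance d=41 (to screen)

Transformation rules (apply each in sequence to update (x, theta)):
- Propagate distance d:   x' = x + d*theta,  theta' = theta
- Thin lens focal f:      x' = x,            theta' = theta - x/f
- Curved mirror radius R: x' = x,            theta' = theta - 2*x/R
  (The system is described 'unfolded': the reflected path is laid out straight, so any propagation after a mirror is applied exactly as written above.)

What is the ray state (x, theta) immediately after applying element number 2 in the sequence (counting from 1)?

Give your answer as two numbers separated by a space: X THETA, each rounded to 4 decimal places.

Initial: x=-7.0000 theta=0.4000
After 1 (propagate distance d=11): x=-2.6000 theta=0.4000
After 2 (thin lens f=-26): x=-2.6000 theta=0.3000
Rounded to 4 decimal places: x = -2.6000, theta = 0.3000

Answer: -2.6000 0.3000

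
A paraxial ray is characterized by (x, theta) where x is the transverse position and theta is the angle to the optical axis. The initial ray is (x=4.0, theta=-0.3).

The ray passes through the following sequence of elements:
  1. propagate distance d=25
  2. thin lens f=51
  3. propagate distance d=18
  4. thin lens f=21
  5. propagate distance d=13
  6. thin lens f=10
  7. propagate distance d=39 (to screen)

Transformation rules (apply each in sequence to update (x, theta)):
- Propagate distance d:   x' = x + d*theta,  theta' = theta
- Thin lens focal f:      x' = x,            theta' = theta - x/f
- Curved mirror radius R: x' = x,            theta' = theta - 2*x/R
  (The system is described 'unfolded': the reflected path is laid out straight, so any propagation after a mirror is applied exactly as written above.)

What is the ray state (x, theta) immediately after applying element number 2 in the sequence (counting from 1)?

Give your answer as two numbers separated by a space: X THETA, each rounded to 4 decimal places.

Answer: -3.5000 -0.2314

Derivation:
Initial: x=4.0000 theta=-0.3000
After 1 (propagate distance d=25): x=-3.5000 theta=-0.3000
After 2 (thin lens f=51): x=-3.5000 theta=-59/255 (≈-0.2314)
Rounded to 4 decimal places: x = -3.5000, theta = -0.2314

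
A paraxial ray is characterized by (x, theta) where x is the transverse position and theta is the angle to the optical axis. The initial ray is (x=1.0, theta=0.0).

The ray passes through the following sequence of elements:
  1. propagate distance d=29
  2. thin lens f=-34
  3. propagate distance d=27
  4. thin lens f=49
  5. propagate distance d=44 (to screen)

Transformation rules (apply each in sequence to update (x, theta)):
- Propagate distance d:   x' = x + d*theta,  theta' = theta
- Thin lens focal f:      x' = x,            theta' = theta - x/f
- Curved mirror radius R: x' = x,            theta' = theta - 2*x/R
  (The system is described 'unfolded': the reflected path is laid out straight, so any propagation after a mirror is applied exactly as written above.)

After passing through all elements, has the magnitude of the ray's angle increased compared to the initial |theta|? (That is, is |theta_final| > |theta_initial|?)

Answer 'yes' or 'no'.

Answer: yes

Derivation:
Initial: x=1.0000 theta=0.0000
After 1 (propagate distance d=29): x=1.0000 theta=0.0000
After 2 (thin lens f=-34): x=1.0000 theta=1/34 (≈0.0294)
After 3 (propagate distance d=27): x=61/34 (≈1.7941) theta=1/34 (≈0.0294)
After 4 (thin lens f=49): x=61/34 (≈1.7941) theta=-6/833 (≈-0.0072)
After 5 (propagate distance d=44 (to screen)): x=2461/1666 (≈1.4772) theta=-6/833 (≈-0.0072)
|theta_initial|=0.0000 |theta_final|=6/833 (≈0.0072) -> increased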